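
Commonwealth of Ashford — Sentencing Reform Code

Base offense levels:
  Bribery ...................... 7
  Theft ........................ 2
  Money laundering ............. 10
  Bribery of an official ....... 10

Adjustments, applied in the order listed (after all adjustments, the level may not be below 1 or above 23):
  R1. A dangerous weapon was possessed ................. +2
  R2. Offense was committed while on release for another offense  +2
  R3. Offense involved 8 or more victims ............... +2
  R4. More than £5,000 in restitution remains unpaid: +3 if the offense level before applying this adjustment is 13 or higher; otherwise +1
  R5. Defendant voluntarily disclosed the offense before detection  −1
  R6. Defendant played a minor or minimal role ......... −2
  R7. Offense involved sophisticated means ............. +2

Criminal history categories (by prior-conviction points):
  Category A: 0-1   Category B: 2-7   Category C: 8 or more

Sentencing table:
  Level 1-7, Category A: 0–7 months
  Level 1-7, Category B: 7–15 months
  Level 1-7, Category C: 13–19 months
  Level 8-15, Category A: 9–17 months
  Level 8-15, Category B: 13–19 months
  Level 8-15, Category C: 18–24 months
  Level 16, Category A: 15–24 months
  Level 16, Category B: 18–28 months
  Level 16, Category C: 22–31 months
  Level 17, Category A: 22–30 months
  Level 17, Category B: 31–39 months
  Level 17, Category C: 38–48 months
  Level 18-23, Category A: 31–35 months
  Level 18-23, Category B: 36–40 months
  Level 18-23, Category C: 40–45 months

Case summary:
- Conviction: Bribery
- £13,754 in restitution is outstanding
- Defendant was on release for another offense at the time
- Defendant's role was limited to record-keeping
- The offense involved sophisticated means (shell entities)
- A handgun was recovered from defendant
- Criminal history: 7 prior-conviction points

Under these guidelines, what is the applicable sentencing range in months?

13-19 months

Base offense level for bribery: 7.
R1 applies: 7 + 2 = 9.
R2 applies: 9 + 2 = 11.
R4 applies (level before this adjustment is 11 < 13, so +1): 11 + 1 = 12.
R5 does not apply.
R6 applies: 12 − 2 = 10.
R7 applies: 10 + 2 = 12.
Final offense level: 12.
Criminal history: 7 prior points → Category B (2-7).
Level 12 falls in the 8-15 band.
Grid: Level 8-15 × Category B = 13-19 months.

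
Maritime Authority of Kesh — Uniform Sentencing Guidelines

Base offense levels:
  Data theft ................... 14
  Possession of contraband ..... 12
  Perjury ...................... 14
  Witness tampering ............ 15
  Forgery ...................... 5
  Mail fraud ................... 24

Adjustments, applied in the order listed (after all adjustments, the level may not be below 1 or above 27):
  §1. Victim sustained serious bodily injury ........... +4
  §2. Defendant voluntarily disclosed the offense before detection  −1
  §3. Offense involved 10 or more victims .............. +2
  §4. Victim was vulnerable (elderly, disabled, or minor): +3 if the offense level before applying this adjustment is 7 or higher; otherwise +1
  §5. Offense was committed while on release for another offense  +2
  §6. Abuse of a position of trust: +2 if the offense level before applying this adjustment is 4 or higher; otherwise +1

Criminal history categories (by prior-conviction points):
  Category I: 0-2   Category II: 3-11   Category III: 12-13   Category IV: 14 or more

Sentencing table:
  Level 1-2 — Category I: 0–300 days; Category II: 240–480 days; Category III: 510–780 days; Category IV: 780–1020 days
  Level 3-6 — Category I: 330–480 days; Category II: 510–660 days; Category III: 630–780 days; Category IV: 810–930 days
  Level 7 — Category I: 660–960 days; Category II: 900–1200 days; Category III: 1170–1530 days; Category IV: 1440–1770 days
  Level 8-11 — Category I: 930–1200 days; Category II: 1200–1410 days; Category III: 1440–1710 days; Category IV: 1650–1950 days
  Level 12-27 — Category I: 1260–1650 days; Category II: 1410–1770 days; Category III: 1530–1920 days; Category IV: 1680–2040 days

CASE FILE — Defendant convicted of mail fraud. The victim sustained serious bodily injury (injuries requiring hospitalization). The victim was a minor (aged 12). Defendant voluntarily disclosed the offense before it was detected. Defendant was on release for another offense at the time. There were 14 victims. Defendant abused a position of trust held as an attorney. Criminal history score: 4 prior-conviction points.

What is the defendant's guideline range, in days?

Base offense level for mail fraud: 24.
§1 applies: 24 + 4 = 28.
§2 applies: 28 − 1 = 27.
§3 applies: 27 + 2 = 29.
§4 applies (level before this adjustment is 29 ≥ 7, so +3): 29 + 3 = 32.
§5 applies: 32 + 2 = 34.
§6 applies (level before this adjustment is 34 ≥ 4, so +2): 34 + 2 = 36.
Level 36 exceeds the maximum of 27; capped at 27.
Final offense level: 27.
Criminal history: 4 prior points → Category II (3-11).
Level 27 falls in the 12-27 band.
Grid: Level 12-27 × Category II = 1410-1770 days.

1410-1770 days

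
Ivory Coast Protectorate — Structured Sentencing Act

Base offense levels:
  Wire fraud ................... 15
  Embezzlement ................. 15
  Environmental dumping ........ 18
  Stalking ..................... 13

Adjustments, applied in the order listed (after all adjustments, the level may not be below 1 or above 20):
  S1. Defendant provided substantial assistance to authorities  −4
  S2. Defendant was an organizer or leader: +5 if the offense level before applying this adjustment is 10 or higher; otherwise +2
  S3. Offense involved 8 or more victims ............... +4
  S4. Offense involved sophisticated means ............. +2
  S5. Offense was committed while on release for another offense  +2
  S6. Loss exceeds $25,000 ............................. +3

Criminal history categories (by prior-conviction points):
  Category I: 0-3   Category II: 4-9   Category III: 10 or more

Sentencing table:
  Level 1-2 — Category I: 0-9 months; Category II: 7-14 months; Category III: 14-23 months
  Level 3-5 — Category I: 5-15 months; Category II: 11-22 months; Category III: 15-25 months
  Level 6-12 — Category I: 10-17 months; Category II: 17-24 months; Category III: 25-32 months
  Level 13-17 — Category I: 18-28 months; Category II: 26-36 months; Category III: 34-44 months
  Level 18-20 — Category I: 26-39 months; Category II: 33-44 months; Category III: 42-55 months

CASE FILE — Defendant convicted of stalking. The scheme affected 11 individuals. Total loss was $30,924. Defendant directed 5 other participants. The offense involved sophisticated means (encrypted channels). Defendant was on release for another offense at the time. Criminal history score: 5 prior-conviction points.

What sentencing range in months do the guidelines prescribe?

33-44 months

Base offense level for stalking: 13.
S2 applies (level before this adjustment is 13 ≥ 10, so +5): 13 + 5 = 18.
S3 applies: 18 + 4 = 22.
S4 applies: 22 + 2 = 24.
S5 applies: 24 + 2 = 26.
S6 applies: 26 + 3 = 29.
Level 29 exceeds the maximum of 20; capped at 20.
Final offense level: 20.
Criminal history: 5 prior points → Category II (4-9).
Level 20 falls in the 18-20 band.
Grid: Level 18-20 × Category II = 33-44 months.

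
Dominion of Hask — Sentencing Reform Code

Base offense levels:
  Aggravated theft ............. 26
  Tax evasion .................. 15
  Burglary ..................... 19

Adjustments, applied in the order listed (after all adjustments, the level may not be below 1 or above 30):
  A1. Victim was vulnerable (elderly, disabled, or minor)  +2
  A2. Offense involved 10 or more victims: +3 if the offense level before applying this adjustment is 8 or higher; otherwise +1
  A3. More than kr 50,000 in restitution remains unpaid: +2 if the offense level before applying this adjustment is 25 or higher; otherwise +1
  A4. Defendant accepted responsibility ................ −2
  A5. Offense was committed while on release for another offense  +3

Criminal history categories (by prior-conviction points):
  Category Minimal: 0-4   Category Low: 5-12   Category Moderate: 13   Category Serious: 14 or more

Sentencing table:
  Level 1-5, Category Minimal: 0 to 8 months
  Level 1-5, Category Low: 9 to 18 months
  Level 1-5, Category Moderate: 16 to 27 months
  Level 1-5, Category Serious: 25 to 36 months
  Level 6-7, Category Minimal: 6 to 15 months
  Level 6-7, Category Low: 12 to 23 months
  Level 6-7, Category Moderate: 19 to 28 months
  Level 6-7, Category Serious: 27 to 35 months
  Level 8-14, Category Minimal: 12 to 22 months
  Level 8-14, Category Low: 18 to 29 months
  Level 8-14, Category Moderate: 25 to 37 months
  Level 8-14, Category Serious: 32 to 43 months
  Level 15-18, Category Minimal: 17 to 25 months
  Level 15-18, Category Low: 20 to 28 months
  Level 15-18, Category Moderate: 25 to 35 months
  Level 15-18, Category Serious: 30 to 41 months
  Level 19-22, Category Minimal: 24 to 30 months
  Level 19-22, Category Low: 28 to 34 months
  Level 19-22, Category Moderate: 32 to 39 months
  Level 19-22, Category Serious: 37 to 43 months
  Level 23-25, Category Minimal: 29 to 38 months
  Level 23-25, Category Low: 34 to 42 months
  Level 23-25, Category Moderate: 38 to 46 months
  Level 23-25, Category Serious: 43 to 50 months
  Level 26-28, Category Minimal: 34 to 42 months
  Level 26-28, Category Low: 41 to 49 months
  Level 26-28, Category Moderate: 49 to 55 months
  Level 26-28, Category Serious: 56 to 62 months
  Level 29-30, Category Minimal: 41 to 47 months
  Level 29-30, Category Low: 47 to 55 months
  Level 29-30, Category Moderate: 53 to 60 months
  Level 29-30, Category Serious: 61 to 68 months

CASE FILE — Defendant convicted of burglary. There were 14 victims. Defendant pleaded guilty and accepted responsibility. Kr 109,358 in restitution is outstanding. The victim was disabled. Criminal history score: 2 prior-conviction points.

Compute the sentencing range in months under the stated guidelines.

Base offense level for burglary: 19.
A1 applies: 19 + 2 = 21.
A2 applies (level before this adjustment is 21 ≥ 8, so +3): 21 + 3 = 24.
A3 applies (level before this adjustment is 24 < 25, so +1): 24 + 1 = 25.
A4 applies: 25 − 2 = 23.
Final offense level: 23.
Criminal history: 2 prior points → Category Minimal (0-4).
Level 23 falls in the 23-25 band.
Grid: Level 23-25 × Category Minimal = 29-38 months.

29-38 months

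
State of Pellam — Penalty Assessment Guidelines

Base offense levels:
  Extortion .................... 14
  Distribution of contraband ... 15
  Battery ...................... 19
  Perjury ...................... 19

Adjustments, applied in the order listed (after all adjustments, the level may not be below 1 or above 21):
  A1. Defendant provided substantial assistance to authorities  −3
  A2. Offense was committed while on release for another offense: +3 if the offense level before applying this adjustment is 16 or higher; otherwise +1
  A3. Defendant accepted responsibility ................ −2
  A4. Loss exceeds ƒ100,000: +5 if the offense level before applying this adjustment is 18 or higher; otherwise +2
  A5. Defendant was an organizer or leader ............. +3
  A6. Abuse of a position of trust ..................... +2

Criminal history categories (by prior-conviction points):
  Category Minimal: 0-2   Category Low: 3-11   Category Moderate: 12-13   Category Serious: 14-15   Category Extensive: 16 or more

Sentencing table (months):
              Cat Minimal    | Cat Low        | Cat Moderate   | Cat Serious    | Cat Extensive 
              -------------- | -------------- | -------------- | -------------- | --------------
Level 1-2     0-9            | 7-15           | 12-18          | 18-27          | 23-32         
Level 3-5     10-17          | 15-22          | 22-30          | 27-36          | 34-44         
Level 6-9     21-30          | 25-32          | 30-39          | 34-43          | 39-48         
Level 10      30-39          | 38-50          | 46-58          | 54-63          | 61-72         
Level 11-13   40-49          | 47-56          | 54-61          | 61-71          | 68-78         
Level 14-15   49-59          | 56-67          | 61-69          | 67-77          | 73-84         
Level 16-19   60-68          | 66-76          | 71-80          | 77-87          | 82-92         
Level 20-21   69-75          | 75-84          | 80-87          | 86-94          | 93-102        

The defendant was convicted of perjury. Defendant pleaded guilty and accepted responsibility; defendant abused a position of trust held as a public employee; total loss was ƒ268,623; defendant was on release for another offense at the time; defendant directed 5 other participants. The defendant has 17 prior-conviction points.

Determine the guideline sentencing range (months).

93-102 months

Base offense level for perjury: 19.
A1 does not apply.
A2 applies (level before this adjustment is 19 ≥ 16, so +3): 19 + 3 = 22.
A3 applies: 22 − 2 = 20.
A4 applies (level before this adjustment is 20 ≥ 18, so +5): 20 + 5 = 25.
A5 applies: 25 + 3 = 28.
A6 applies: 28 + 2 = 30.
Level 30 exceeds the maximum of 21; capped at 21.
Final offense level: 21.
Criminal history: 17 prior points → Category Extensive (16+).
Level 21 falls in the 20-21 band.
Grid: Level 20-21 × Category Extensive = 93-102 months.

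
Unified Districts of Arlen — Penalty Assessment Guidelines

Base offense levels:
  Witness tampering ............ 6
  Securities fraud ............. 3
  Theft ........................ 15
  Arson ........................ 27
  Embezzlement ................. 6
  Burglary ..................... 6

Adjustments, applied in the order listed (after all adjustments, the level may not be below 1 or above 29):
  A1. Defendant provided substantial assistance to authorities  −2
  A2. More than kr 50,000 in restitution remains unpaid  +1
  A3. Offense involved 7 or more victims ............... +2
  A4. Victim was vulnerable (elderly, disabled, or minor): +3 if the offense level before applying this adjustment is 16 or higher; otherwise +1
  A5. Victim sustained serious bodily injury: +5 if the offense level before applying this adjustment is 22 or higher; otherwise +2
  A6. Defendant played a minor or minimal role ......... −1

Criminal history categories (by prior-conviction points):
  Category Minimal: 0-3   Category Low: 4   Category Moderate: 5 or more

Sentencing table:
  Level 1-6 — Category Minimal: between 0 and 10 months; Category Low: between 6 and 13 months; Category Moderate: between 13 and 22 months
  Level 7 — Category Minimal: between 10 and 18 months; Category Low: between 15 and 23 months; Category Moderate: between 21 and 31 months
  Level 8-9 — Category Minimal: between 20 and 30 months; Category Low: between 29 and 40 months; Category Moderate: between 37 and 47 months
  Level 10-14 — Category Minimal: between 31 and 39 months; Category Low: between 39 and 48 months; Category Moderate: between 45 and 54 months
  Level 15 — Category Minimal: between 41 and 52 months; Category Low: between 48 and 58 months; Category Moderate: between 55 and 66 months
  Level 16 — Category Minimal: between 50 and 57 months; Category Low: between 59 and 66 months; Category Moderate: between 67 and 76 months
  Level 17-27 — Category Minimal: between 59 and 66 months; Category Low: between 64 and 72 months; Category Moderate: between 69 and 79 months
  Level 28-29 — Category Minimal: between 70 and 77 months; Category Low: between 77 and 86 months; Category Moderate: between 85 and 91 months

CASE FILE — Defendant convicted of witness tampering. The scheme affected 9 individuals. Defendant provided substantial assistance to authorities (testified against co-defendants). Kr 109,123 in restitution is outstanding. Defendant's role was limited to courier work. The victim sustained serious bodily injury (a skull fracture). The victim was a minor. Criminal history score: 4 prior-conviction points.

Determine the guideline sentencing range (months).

Base offense level for witness tampering: 6.
A1 applies: 6 − 2 = 4.
A2 applies: 4 + 1 = 5.
A3 applies: 5 + 2 = 7.
A4 applies (level before this adjustment is 7 < 16, so +1): 7 + 1 = 8.
A5 applies (level before this adjustment is 8 < 22, so +2): 8 + 2 = 10.
A6 applies: 10 − 1 = 9.
Final offense level: 9.
Criminal history: 4 prior points → Category Low (4).
Level 9 falls in the 8-9 band.
Grid: Level 8-9 × Category Low = 29-40 months.

29-40 months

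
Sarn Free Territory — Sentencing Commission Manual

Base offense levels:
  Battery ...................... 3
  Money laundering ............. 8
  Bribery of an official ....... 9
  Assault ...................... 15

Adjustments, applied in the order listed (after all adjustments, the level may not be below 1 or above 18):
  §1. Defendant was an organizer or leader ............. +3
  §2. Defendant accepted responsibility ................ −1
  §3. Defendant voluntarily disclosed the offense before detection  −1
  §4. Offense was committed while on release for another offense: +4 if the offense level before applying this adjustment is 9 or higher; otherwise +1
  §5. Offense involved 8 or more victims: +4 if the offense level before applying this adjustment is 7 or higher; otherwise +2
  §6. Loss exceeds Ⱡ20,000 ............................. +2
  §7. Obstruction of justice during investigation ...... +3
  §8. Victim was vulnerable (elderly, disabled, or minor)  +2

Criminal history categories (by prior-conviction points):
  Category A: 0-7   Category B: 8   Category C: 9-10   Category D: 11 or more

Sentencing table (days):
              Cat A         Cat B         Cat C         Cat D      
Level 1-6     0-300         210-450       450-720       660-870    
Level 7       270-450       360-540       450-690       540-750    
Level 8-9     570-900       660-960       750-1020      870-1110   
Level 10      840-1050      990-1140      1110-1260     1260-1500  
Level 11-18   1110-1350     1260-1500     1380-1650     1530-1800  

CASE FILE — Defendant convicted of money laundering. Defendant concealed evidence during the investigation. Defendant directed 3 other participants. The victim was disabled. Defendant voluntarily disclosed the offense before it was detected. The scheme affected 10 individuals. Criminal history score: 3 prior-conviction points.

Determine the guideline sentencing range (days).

1110-1350 days

Base offense level for money laundering: 8.
§1 applies: 8 + 3 = 11.
§2 does not apply.
§3 applies: 11 − 1 = 10.
§5 applies (level before this adjustment is 10 ≥ 7, so +4): 10 + 4 = 14.
§7 applies: 14 + 3 = 17.
§8 applies: 17 + 2 = 19.
Level 19 exceeds the maximum of 18; capped at 18.
Final offense level: 18.
Criminal history: 3 prior points → Category A (0-7).
Level 18 falls in the 11-18 band.
Grid: Level 11-18 × Category A = 1110-1350 days.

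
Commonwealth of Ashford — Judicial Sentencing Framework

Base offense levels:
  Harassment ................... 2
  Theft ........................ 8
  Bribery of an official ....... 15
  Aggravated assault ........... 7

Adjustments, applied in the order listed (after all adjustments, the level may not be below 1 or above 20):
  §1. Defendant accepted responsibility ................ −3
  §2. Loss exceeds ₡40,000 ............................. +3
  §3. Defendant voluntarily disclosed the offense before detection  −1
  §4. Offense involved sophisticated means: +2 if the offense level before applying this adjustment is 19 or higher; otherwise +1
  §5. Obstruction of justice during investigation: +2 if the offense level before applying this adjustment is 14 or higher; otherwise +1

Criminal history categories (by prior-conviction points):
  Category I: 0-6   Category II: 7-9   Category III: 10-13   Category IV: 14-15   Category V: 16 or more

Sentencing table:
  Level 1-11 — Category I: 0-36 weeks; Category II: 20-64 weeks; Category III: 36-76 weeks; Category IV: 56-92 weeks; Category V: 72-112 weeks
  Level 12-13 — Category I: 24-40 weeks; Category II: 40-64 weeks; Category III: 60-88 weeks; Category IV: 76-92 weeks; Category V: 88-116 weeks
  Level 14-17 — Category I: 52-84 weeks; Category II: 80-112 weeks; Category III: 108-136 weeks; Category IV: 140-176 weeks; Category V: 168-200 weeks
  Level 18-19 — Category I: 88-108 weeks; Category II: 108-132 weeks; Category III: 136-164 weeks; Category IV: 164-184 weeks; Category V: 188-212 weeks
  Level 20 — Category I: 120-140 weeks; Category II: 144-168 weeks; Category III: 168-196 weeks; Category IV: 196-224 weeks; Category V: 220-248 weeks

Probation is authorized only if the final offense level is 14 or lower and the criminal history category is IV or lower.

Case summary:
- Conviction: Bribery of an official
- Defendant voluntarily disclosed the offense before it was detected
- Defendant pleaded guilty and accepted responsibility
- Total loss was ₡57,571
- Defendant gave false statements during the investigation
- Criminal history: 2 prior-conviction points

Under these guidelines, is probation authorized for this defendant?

No

Base offense level for bribery of an official: 15.
§1 applies: 15 − 3 = 12.
§2 applies: 12 + 3 = 15.
§3 applies: 15 − 1 = 14.
§5 applies (level before this adjustment is 14 ≥ 14, so +2): 14 + 2 = 16.
Final offense level: 16.
Criminal history: 2 prior points → Category I (0-6).
Level 16 falls in the 14-17 band.
Grid: Level 14-17 × Category I = 52-84 weeks.
Probation check: level 16 > 14 and category I ≤ IV → not eligible.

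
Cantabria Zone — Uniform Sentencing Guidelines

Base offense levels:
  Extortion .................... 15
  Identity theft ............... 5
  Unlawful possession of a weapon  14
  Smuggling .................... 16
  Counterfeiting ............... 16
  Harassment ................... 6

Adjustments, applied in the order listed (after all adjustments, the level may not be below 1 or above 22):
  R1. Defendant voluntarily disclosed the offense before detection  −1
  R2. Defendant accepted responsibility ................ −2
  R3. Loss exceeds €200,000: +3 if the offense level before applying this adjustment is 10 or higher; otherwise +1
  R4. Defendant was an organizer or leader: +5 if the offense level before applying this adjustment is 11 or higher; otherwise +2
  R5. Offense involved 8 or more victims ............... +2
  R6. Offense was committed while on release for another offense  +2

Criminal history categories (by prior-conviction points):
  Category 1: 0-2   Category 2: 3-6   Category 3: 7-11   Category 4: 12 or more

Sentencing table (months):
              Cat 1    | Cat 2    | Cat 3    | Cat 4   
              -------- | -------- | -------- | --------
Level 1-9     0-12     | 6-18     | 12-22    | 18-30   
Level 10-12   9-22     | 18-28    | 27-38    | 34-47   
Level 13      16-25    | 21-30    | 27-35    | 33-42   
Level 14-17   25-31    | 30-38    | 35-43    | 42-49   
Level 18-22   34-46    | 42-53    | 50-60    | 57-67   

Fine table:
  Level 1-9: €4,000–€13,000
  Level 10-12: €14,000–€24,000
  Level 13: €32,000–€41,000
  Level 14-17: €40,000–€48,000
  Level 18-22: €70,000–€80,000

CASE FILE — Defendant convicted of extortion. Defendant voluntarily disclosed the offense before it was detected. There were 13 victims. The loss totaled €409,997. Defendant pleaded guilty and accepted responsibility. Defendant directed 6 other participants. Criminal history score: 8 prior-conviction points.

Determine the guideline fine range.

Base offense level for extortion: 15.
R1 applies: 15 − 1 = 14.
R2 applies: 14 − 2 = 12.
R3 applies (level before this adjustment is 12 ≥ 10, so +3): 12 + 3 = 15.
R4 applies (level before this adjustment is 15 ≥ 11, so +5): 15 + 5 = 20.
R5 applies: 20 + 2 = 22.
Final offense level: 22.
Level 22 falls in the 18-22 band.
Fine table: Level 18-22 → €70,000–€80,000.

€70,000–€80,000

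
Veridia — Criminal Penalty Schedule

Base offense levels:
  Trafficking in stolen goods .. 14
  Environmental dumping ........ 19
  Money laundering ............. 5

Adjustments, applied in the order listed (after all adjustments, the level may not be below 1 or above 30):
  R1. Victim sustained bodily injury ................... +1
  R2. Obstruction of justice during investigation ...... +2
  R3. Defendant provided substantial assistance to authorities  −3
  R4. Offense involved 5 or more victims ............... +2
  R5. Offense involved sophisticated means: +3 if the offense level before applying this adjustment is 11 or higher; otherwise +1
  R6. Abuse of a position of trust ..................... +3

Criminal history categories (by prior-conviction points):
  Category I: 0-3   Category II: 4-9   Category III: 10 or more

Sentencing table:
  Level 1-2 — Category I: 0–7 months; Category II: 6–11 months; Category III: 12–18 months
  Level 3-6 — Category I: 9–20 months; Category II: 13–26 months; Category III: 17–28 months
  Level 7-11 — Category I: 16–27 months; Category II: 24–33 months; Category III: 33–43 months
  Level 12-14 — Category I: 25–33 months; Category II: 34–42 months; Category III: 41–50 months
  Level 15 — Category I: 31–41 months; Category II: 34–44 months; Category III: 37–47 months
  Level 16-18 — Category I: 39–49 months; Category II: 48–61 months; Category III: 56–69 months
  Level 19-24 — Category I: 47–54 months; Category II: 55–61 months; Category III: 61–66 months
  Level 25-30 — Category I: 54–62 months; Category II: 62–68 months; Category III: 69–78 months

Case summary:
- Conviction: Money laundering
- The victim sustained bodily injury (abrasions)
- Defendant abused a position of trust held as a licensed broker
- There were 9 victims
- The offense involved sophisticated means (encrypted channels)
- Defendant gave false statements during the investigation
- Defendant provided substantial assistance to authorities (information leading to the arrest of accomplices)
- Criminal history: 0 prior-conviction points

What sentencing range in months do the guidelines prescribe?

16-27 months

Base offense level for money laundering: 5.
R1 applies: 5 + 1 = 6.
R2 applies: 6 + 2 = 8.
R3 applies: 8 − 3 = 5.
R4 applies: 5 + 2 = 7.
R5 applies (level before this adjustment is 7 < 11, so +1): 7 + 1 = 8.
R6 applies: 8 + 3 = 11.
Final offense level: 11.
Criminal history: 0 prior points → Category I (0-3).
Level 11 falls in the 7-11 band.
Grid: Level 7-11 × Category I = 16-27 months.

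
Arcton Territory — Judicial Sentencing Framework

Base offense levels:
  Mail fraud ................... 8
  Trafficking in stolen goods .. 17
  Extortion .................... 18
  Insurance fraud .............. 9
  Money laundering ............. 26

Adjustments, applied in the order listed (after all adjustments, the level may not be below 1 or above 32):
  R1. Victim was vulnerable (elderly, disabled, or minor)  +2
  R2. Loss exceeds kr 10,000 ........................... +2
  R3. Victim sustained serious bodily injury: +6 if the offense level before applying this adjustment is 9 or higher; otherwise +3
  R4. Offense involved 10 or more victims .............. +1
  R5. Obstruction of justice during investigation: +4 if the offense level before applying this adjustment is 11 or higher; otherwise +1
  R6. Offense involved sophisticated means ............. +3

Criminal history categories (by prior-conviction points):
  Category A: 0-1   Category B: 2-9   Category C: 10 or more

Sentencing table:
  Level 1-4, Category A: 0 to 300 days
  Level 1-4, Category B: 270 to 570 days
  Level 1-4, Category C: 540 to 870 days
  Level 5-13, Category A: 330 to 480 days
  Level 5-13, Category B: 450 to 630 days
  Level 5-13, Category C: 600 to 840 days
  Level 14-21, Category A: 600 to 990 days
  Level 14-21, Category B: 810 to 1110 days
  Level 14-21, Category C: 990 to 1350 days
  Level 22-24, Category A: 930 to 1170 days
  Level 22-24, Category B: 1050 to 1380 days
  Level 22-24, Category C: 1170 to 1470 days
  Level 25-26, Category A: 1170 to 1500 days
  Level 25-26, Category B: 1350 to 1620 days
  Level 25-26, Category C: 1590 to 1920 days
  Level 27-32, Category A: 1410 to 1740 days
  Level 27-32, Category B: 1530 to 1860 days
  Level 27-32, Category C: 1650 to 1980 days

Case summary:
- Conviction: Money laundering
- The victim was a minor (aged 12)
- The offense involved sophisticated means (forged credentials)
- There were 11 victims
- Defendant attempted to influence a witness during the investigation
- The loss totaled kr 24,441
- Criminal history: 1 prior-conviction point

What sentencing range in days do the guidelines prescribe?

Base offense level for money laundering: 26.
R1 applies: 26 + 2 = 28.
R2 applies: 28 + 2 = 30.
R3 does not apply.
R4 applies: 30 + 1 = 31.
R5 applies (level before this adjustment is 31 ≥ 11, so +4): 31 + 4 = 35.
R6 applies: 35 + 3 = 38.
Level 38 exceeds the maximum of 32; capped at 32.
Final offense level: 32.
Criminal history: 1 prior point → Category A (0-1).
Level 32 falls in the 27-32 band.
Grid: Level 27-32 × Category A = 1410-1740 days.

1410-1740 days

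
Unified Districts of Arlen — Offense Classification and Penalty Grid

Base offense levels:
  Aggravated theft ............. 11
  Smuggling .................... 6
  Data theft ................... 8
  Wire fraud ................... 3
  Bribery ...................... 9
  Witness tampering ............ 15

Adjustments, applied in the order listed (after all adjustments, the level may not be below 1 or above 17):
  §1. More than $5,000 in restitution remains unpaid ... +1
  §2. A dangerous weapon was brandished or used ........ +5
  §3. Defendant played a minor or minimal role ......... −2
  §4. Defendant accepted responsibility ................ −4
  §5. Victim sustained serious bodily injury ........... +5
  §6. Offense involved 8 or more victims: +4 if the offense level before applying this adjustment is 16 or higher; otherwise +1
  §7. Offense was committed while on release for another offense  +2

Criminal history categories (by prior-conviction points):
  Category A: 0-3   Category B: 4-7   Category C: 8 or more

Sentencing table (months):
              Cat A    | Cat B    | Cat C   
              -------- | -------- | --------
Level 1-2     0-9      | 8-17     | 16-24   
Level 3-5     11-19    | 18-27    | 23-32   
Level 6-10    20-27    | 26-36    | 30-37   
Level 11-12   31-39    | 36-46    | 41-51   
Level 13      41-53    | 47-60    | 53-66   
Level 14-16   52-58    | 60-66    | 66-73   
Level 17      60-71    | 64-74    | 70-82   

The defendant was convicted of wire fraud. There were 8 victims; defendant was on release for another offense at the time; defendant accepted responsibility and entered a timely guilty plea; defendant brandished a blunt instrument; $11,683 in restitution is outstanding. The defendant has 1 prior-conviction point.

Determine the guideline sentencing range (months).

20-27 months

Base offense level for wire fraud: 3.
§1 applies: 3 + 1 = 4.
§2 applies: 4 + 5 = 9.
§4 applies: 9 − 4 = 5.
§6 applies (level before this adjustment is 5 < 16, so +1): 5 + 1 = 6.
§7 applies: 6 + 2 = 8.
Final offense level: 8.
Criminal history: 1 prior point → Category A (0-3).
Level 8 falls in the 6-10 band.
Grid: Level 6-10 × Category A = 20-27 months.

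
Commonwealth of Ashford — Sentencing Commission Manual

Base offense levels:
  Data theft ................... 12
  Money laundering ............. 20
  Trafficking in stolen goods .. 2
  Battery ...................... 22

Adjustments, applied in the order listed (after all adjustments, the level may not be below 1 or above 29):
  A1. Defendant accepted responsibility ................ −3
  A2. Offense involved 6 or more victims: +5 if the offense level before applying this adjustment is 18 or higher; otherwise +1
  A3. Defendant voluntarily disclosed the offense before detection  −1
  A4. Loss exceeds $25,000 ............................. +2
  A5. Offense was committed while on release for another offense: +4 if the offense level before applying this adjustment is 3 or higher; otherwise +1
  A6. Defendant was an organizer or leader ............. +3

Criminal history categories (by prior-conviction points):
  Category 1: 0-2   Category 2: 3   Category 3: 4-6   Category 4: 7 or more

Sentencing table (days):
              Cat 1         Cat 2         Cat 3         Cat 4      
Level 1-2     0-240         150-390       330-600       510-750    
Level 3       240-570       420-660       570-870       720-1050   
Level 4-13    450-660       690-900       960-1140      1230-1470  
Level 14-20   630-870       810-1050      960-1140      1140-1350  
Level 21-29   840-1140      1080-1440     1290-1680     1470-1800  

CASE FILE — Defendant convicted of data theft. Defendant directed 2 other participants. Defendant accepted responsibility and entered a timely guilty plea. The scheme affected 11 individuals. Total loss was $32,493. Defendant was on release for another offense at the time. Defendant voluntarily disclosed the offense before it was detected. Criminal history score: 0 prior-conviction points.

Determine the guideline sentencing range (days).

630-870 days

Base offense level for data theft: 12.
A1 applies: 12 − 3 = 9.
A2 applies (level before this adjustment is 9 < 18, so +1): 9 + 1 = 10.
A3 applies: 10 − 1 = 9.
A4 applies: 9 + 2 = 11.
A5 applies (level before this adjustment is 11 ≥ 3, so +4): 11 + 4 = 15.
A6 applies: 15 + 3 = 18.
Final offense level: 18.
Criminal history: 0 prior points → Category 1 (0-2).
Level 18 falls in the 14-20 band.
Grid: Level 14-20 × Category 1 = 630-870 days.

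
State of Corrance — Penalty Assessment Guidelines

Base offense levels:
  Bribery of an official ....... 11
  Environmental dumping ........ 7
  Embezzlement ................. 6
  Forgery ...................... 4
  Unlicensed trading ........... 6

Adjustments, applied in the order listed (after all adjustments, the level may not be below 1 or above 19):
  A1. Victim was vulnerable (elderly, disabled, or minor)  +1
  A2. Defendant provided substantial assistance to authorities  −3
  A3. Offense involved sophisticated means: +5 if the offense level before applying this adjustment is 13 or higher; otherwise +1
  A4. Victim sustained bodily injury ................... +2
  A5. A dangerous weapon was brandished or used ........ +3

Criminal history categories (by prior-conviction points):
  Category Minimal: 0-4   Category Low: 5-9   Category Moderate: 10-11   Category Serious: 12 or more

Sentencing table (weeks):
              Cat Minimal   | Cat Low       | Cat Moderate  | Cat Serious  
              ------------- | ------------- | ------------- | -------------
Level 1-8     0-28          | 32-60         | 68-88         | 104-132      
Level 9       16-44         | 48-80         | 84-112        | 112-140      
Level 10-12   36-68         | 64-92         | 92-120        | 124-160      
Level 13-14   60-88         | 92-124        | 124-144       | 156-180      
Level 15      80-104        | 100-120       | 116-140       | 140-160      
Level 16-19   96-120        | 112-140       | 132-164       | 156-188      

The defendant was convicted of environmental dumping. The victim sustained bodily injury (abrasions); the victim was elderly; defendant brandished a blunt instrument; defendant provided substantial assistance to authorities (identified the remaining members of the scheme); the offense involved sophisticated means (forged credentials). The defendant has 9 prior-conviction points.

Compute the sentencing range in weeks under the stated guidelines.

Base offense level for environmental dumping: 7.
A1 applies: 7 + 1 = 8.
A2 applies: 8 − 3 = 5.
A3 applies (level before this adjustment is 5 < 13, so +1): 5 + 1 = 6.
A4 applies: 6 + 2 = 8.
A5 applies: 8 + 3 = 11.
Final offense level: 11.
Criminal history: 9 prior points → Category Low (5-9).
Level 11 falls in the 10-12 band.
Grid: Level 10-12 × Category Low = 64-92 weeks.

64-92 weeks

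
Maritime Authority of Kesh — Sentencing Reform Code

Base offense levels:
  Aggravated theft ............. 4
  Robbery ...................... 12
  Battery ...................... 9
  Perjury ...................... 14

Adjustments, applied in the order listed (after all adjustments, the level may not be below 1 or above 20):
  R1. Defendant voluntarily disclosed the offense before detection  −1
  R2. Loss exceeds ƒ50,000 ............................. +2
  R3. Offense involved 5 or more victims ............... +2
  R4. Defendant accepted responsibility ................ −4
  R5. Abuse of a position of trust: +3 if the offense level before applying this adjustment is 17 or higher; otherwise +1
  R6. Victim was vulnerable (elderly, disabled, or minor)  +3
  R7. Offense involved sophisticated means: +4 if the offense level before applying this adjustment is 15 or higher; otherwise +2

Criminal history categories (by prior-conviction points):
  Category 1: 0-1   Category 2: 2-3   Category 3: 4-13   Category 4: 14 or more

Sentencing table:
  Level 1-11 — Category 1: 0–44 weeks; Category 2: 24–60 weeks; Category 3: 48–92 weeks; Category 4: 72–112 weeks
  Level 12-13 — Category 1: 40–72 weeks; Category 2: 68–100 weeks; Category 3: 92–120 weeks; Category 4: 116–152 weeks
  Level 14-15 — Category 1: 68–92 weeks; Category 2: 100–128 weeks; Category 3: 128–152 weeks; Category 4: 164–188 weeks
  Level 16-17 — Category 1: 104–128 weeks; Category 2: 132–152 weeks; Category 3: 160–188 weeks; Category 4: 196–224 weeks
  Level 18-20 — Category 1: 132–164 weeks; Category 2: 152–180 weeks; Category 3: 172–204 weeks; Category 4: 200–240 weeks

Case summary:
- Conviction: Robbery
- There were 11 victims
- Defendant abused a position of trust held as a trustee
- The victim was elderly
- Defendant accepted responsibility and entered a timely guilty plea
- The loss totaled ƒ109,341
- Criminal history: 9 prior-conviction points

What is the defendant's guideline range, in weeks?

160-188 weeks

Base offense level for robbery: 12.
R1 does not apply.
R2 applies: 12 + 2 = 14.
R3 applies: 14 + 2 = 16.
R4 applies: 16 − 4 = 12.
R5 applies (level before this adjustment is 12 < 17, so +1): 12 + 1 = 13.
R6 applies: 13 + 3 = 16.
Final offense level: 16.
Criminal history: 9 prior points → Category 3 (4-13).
Level 16 falls in the 16-17 band.
Grid: Level 16-17 × Category 3 = 160-188 weeks.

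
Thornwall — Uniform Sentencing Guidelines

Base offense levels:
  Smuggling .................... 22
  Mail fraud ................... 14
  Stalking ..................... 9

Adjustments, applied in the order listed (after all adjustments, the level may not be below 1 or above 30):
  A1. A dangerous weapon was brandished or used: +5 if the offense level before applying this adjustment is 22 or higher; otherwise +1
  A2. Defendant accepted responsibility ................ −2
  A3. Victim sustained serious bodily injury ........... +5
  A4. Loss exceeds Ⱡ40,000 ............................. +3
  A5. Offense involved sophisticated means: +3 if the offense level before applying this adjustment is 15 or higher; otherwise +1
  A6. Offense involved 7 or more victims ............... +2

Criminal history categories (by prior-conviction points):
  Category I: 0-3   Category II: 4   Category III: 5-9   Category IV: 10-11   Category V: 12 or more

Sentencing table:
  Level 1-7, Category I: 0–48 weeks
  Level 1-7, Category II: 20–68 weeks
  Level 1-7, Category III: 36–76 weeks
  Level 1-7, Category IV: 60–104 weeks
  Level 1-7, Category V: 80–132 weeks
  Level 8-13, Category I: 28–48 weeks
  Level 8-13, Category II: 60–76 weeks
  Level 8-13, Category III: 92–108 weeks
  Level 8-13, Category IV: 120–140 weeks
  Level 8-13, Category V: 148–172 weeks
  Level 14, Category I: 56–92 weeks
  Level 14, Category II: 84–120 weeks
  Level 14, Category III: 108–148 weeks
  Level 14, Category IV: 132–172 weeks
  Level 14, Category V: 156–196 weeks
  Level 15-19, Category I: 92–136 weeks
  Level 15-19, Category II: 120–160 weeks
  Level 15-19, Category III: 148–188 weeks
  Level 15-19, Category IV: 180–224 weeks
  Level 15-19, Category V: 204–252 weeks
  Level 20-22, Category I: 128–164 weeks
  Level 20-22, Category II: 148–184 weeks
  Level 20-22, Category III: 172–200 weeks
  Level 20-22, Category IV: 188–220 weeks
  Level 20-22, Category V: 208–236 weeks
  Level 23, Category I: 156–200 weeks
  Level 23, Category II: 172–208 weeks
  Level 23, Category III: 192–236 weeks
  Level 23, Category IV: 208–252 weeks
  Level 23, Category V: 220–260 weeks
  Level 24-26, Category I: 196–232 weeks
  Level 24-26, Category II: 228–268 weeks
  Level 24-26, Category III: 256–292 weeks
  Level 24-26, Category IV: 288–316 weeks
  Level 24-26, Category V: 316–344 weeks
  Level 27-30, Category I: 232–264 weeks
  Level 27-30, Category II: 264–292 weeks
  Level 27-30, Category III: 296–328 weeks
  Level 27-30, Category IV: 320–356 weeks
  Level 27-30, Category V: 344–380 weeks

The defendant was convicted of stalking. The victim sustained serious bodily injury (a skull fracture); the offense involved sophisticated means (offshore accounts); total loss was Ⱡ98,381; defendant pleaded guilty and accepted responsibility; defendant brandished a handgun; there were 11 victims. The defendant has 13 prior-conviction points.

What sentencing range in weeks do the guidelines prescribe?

208-236 weeks

Base offense level for stalking: 9.
A1 applies (level before this adjustment is 9 < 22, so +1): 9 + 1 = 10.
A2 applies: 10 − 2 = 8.
A3 applies: 8 + 5 = 13.
A4 applies: 13 + 3 = 16.
A5 applies (level before this adjustment is 16 ≥ 15, so +3): 16 + 3 = 19.
A6 applies: 19 + 2 = 21.
Final offense level: 21.
Criminal history: 13 prior points → Category V (12+).
Level 21 falls in the 20-22 band.
Grid: Level 20-22 × Category V = 208-236 weeks.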